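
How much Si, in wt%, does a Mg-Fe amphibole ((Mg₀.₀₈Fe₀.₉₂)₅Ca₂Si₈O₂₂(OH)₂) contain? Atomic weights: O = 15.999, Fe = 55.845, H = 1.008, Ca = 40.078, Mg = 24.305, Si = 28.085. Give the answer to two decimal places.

23.47 wt%

Formula mass = 0.40·24.305 + 4.60·55.845 + 2·40.078 + 8·28.085 + 24·15.999 + 2·1.008 = 957.437 g/mol, of which 224.680 g is Si.
So Si makes up 224.680/957.437 = 0.2347 of the mass, i.e. 23.47%.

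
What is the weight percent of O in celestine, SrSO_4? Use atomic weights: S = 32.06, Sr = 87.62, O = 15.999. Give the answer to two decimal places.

Formula mass = 1*87.62 + 1*32.06 + 4*15.999 = 183.676 g/mol, of which 63.996 g is O.
So O makes up 63.996/183.676 = 0.3484 of the mass, i.e. 34.84%.

34.84 weight percent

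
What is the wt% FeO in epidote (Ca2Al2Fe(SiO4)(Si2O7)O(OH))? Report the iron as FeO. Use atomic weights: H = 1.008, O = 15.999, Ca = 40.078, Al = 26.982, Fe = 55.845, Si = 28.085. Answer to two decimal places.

Molar mass of Ca2Al2Fe(SiO4)(Si2O7)O(OH) = 2*40.078 + 2*26.982 + 1*55.845 + 3*28.085 + 13*15.999 + 1*1.008 = 483.215 g/mol.
Each formula unit contains 1 Fe, equivalent to 1/1 = 1.0000 mol FeO.
M(FeO) = 1×55.845 + 1×15.999 = 71.844 g/mol.
Mass of FeO per formula unit = 1.0000 × 71.844 = 71.844 g.
FeO wt% = 71.844 / 483.215 × 100 = 14.87%.

14.87 wt%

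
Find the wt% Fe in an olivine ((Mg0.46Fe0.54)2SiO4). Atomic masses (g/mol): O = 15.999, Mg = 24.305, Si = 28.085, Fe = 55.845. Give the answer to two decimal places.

Molar mass of (Mg0.46Fe0.54)2SiO4: 0.92·24.305 + 1.08·55.845 + 1·28.085 + 4·15.999 = 174.754 g/mol.
Mass of Fe per formula unit: 1.08 × 55.845 = 60.313 g.
Weight fraction Fe = 60.313 / 174.754 = 0.3451.

34.51 weight percent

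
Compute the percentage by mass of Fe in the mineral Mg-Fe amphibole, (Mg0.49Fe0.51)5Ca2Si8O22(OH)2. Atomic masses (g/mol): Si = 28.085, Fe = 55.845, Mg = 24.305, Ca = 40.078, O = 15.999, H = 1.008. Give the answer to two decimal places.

Formula mass = 2.45*24.305 + 2.55*55.845 + 2*40.078 + 8*28.085 + 24*15.999 + 2*1.008 = 892.780 g/mol, of which 142.405 g is Fe.
So Fe makes up 142.405/892.780 = 0.1595 of the mass, i.e. 15.95%.

15.95 wt%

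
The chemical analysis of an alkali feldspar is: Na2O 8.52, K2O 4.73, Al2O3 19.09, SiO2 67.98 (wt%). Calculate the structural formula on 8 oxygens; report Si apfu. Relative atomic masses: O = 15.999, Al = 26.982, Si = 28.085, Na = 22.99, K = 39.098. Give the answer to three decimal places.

3.005 Si apfu

Na2O: 8.52/61.979 = 0.13747 mol → 0.27494 mol Na, 0.13747 mol O.
K2O: 4.73/94.195 = 0.05021 mol → 0.10042 mol K, 0.05021 mol O.
Al2O3: 19.09/101.961 = 0.18723 mol → 0.37446 mol Al, 0.56169 mol O.
SiO2: 67.98/60.083 = 1.13143 mol → 1.13143 mol Si, 2.26286 mol O.
Total oxygen = 3.01223 mol. Normalization factor = 8/3.01223 = 2.65584.
Si per 8 O = 1.13143 × 2.65584 = 3.005.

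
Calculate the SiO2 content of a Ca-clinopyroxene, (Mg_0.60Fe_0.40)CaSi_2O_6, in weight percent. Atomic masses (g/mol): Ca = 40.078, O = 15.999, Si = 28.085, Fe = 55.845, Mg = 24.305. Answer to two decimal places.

52.44 wt%

Formula mass = 229.163 g/mol.
2 Si → 2.0000 mol SiO2 per formula unit; M(SiO2) = 60.083, so SiO2 mass = 120.166 g.
120.166/229.163 × 100 = 52.44 wt%.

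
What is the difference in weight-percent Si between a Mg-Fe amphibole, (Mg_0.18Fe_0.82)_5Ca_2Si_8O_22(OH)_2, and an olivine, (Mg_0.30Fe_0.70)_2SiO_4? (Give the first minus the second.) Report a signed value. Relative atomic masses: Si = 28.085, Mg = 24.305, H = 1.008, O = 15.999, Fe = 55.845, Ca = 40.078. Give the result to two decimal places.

Si in (Mg_0.18Fe_0.82)_5Ca_2Si_8O_22(OH)_2: molar mass 941.667 g/mol; 8×28.085 = 224.680 g → 23.86 wt%.
Si in (Mg_0.30Fe_0.70)_2SiO_4: molar mass 184.847 g/mol; 1×28.085 = 28.085 g → 15.19 wt%.
Difference = 23.86 − 15.19 = 8.67 percentage points.

8.67 percentage points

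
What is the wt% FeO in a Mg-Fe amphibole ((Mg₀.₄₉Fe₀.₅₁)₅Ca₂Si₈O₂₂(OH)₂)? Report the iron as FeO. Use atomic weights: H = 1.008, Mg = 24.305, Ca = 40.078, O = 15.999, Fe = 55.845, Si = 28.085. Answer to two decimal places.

Formula mass = 892.780 g/mol.
2.55 Fe → 2.5500 mol FeO per formula unit; M(FeO) = 71.844, so FeO mass = 183.202 g.
183.202/892.780 × 100 = 20.52 wt%.

20.52 wt%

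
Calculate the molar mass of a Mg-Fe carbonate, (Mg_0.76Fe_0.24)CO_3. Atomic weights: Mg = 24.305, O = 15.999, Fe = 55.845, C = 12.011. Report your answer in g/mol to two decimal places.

91.88 g/mol

M = 0.76(24.305) + 0.24(55.845) + 1(12.011) + 3(15.999)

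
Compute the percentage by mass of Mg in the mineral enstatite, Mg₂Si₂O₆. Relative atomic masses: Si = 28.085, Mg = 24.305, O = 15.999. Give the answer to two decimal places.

24.21 weight percent

Formula mass = 2·24.305 + 2·28.085 + 6·15.999 = 200.774 g/mol, of which 48.610 g is Mg.
So Mg makes up 48.610/200.774 = 0.2421 of the mass, i.e. 24.21%.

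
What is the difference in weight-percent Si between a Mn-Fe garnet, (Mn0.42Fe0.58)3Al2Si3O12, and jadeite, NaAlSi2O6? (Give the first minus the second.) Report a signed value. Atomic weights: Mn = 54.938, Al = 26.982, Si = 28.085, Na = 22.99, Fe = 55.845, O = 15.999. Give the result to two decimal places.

M((Mn0.42Fe0.58)3Al2Si3O12) = 496.599 g/mol, so wt% Si = 84.255/496.599 × 100 = 16.97%.
M(NaAlSi2O6) = 202.136 g/mol, so wt% Si = 56.170/202.136 × 100 = 27.79%.
16.97 − 27.79 = -10.82 pp.

-10.82 percentage points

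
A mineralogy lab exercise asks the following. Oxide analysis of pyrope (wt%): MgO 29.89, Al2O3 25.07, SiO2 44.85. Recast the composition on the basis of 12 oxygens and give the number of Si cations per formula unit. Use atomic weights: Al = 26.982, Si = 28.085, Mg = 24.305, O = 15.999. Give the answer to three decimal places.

3.014 Si apfu

MgO: 29.89/40.304 = 0.74161 mol → 0.74161 mol Mg, 0.74161 mol O.
Al2O3: 25.07/101.961 = 0.24588 mol → 0.49176 mol Al, 0.73764 mol O.
SiO2: 44.85/60.083 = 0.74647 mol → 0.74647 mol Si, 1.49294 mol O.
Total oxygen = 2.97219 mol. Normalization factor = 12/2.97219 = 4.03743.
Si per 12 O = 0.74647 × 4.03743 = 3.014.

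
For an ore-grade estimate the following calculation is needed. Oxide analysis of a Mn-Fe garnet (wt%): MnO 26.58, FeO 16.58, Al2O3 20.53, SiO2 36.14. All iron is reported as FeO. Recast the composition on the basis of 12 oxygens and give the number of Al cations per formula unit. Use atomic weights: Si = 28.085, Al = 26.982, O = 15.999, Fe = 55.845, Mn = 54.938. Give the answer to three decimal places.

2.003 Al apfu

26.58 wt% MnO ÷ 70.937 g/mol = 0.37470 mol, giving 0.37470 Mn and 0.37470 O.
16.58 wt% FeO ÷ 71.844 g/mol = 0.23078 mol, giving 0.23078 Fe and 0.23078 O.
20.53 wt% Al2O3 ÷ 101.961 g/mol = 0.20135 mol, giving 0.40270 Al and 0.60405 O.
36.14 wt% SiO2 ÷ 60.083 g/mol = 0.60150 mol, giving 0.60150 Si and 1.20300 O.
Oxygen sums to 2.41253; scaling by 12/2.41253 = 4.97403 puts the formula on 12 O.
Al: 0.40270 × 4.97403 = 2.003 atoms per formula unit.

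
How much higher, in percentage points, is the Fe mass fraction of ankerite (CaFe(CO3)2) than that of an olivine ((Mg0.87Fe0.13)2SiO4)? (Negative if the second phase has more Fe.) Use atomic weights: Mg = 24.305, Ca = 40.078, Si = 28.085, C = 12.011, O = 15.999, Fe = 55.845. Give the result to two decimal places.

First mineral: 55.845 g Fe in 215.939 g formula = 25.86 wt% Fe.
Second mineral: 14.520 g Fe in 148.891 g formula = 9.75 wt% Fe.
25.86% − 9.75% gives a difference of 16.11 percentage points.

16.11 percentage points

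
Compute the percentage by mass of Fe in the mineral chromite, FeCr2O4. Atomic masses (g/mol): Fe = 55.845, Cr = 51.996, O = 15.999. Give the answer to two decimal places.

M(FeCr2O4) = 223.833 g/mol.
Fe contributes 1 × 55.845 = 55.845 g per mole.
55.845/223.833 = 0.2495 → 24.95%.

24.95 wt%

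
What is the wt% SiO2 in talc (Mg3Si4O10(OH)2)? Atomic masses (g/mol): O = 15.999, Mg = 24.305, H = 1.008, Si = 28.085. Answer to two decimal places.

63.37 wt%

Formula mass = 379.259 g/mol.
4 Si → 4.0000 mol SiO2 per formula unit; M(SiO2) = 60.083, so SiO2 mass = 240.332 g.
240.332/379.259 × 100 = 63.37 wt%.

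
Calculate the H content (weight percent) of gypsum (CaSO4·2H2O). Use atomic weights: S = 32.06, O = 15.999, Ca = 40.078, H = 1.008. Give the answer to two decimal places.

Molar mass of CaSO4·2H2O: 1*40.078 + 1*32.06 + 6*15.999 + 4*1.008 = 172.164 g/mol.
Mass of H per formula unit: 4 × 1.008 = 4.032 g.
Weight fraction H = 4.032 / 172.164 = 0.0234.

2.34 weight percent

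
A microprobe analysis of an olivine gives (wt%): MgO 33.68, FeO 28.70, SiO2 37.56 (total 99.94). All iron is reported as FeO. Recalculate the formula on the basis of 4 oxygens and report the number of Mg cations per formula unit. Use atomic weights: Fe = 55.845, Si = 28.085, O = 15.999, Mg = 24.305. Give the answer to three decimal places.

MgO (M=40.304): mol = 0.83565; Mg = 0.83565, O = 0.83565.
FeO (M=71.844): mol = 0.39948; Fe = 0.39948, O = 0.39948.
SiO2 (M=60.083): mol = 0.62514; Si = 0.62514, O = 1.25028.
ΣO = 2.48541; factor = 4/ΣO = 1.60939.
Mg apfu = 0.83565 × 1.60939 = 1.345.

1.345 Mg apfu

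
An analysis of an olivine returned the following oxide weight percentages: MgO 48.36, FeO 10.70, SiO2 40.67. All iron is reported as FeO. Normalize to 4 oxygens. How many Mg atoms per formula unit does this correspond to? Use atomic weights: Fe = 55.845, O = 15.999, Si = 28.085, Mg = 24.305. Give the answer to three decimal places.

48.36 wt% MgO ÷ 40.304 g/mol = 1.19988 mol, giving 1.19988 Mg and 1.19988 O.
10.70 wt% FeO ÷ 71.844 g/mol = 0.14893 mol, giving 0.14893 Fe and 0.14893 O.
40.67 wt% SiO2 ÷ 60.083 g/mol = 0.67690 mol, giving 0.67690 Si and 1.35380 O.
Oxygen sums to 2.70261; scaling by 4/2.70261 = 1.48005 puts the formula on 4 O.
Mg: 1.19988 × 1.48005 = 1.776 atoms per formula unit.

1.776 Mg apfu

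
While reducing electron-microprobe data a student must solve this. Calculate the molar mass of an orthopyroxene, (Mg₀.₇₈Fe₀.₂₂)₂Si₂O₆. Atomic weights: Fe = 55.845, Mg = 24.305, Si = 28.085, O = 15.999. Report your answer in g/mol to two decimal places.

214.65 g/mol

The formula mass is the sum 1.56*24.305 + 0.44*55.845 + 2*28.085 + 6*15.999.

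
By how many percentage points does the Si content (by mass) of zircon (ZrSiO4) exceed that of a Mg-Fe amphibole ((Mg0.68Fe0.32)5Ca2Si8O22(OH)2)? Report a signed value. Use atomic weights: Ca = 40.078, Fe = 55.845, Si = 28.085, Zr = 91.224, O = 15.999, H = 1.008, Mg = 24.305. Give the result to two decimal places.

M(ZrSiO4) = 183.305 g/mol, so wt% Si = 28.085/183.305 × 100 = 15.32%.
M((Mg0.68Fe0.32)5Ca2Si8O22(OH)2) = 862.817 g/mol, so wt% Si = 224.680/862.817 × 100 = 26.04%.
15.32 − 26.04 = -10.72 pp.

-10.72 percentage points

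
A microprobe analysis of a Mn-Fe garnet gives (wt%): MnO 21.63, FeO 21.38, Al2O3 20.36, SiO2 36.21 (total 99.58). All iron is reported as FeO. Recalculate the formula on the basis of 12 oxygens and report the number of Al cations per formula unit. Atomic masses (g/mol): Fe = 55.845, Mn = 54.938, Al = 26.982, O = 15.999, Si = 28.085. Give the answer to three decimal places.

MnO (M=70.937): mol = 0.30492; Mn = 0.30492, O = 0.30492.
FeO (M=71.844): mol = 0.29759; Fe = 0.29759, O = 0.29759.
Al2O3 (M=101.961): mol = 0.19968; Al = 0.39936, O = 0.59904.
SiO2 (M=60.083): mol = 0.60267; Si = 0.60267, O = 1.20534.
ΣO = 2.40689; factor = 12/ΣO = 4.98569.
Al apfu = 0.39936 × 4.98569 = 1.991.

1.991 Al apfu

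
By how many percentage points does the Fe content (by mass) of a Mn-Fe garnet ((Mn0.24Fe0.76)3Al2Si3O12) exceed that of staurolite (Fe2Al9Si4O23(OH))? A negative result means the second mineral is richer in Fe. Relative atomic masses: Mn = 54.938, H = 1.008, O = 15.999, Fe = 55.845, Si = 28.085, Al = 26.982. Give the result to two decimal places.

12.50 percentage points

M((Mn0.24Fe0.76)3Al2Si3O12) = 497.089 g/mol, so wt% Fe = 127.327/497.089 × 100 = 25.61%.
M(Fe2Al9Si4O23(OH)) = 851.852 g/mol, so wt% Fe = 111.690/851.852 × 100 = 13.11%.
25.61 − 13.11 = 12.50 pp.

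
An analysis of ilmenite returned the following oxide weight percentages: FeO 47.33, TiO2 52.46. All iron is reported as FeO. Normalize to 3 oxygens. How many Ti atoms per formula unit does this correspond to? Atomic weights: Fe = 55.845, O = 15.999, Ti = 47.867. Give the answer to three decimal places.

47.33 wt% FeO ÷ 71.844 g/mol = 0.65879 mol, giving 0.65879 Fe and 0.65879 O.
52.46 wt% TiO2 ÷ 79.865 g/mol = 0.65686 mol, giving 0.65686 Ti and 1.31372 O.
Oxygen sums to 1.97251; scaling by 3/1.97251 = 1.52090 puts the formula on 3 O.
Ti: 0.65686 × 1.52090 = 0.999 atoms per formula unit.

0.999 Ti apfu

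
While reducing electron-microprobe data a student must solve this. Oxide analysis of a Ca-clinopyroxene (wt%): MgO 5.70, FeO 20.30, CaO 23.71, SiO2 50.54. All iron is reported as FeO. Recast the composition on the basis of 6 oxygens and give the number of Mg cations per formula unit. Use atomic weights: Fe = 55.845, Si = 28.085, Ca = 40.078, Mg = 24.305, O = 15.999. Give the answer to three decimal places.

5.70 wt% MgO ÷ 40.304 g/mol = 0.14143 mol, giving 0.14143 Mg and 0.14143 O.
20.30 wt% FeO ÷ 71.844 g/mol = 0.28256 mol, giving 0.28256 Fe and 0.28256 O.
23.71 wt% CaO ÷ 56.077 g/mol = 0.42281 mol, giving 0.42281 Ca and 0.42281 O.
50.54 wt% SiO2 ÷ 60.083 g/mol = 0.84117 mol, giving 0.84117 Si and 1.68234 O.
Oxygen sums to 2.52914; scaling by 6/2.52914 = 2.37235 puts the formula on 6 O.
Mg: 0.14143 × 2.37235 = 0.336 atoms per formula unit.

0.336 Mg apfu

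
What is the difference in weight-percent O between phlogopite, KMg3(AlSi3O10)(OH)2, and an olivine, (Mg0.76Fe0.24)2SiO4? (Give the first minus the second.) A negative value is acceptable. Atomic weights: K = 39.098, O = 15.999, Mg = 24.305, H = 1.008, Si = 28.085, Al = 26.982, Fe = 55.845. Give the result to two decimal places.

4.94 percentage points

First mineral: 191.988 g O in 417.254 g formula = 46.01 wt% O.
Second mineral: 63.996 g O in 155.830 g formula = 41.07 wt% O.
46.01% − 41.07% gives a difference of 4.94 percentage points.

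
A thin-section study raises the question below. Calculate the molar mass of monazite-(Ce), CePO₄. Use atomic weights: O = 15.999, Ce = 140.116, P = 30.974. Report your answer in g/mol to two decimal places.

235.09 g/mol

The formula mass is the sum 1(140.116) + 1(30.974) + 4(15.999).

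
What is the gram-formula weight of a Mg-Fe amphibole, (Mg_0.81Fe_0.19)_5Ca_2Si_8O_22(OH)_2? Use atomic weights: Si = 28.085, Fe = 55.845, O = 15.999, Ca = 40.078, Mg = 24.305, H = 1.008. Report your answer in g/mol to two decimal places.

842.32 g/mol

The formula mass is the sum 4.05*24.305 + 0.95*55.845 + 2*40.078 + 8*28.085 + 24*15.999 + 2*1.008.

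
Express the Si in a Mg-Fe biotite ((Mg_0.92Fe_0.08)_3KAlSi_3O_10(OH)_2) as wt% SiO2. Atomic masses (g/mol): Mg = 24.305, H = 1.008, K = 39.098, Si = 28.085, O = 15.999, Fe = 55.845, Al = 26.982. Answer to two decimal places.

42.43 wt%

Formula mass = 424.824 g/mol.
3 Si → 3.0000 mol SiO2 per formula unit; M(SiO2) = 60.083, so SiO2 mass = 180.249 g.
180.249/424.824 × 100 = 42.43 wt%.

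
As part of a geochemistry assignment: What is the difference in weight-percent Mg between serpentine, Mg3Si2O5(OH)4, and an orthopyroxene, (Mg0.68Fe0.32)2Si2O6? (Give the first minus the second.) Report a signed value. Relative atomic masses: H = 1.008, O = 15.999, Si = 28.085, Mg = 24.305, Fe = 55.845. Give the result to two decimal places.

11.35 percentage points

First mineral: 72.915 g Mg in 277.108 g formula = 26.31 wt% Mg.
Second mineral: 33.055 g Mg in 220.960 g formula = 14.96 wt% Mg.
26.31% − 14.96% gives a difference of 11.35 percentage points.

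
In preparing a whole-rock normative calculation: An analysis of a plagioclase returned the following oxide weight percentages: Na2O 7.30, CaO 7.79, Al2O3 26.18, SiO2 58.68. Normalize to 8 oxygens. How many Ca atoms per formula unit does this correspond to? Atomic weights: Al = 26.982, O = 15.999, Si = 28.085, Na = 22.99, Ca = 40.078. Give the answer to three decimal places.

0.373 Ca apfu

Na2O (M=61.979): mol = 0.11778; Na = 0.23556, O = 0.11778.
CaO (M=56.077): mol = 0.13892; Ca = 0.13892, O = 0.13892.
Al2O3 (M=101.961): mol = 0.25676; Al = 0.51352, O = 0.77028.
SiO2 (M=60.083): mol = 0.97665; Si = 0.97665, O = 1.95330.
ΣO = 2.98028; factor = 8/ΣO = 2.68431.
Ca apfu = 0.13892 × 2.68431 = 0.373.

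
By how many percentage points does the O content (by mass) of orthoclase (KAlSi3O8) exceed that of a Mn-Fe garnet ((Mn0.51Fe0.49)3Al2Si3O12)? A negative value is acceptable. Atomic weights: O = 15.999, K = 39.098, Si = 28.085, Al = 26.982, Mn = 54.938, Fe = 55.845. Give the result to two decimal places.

M(KAlSi3O8) = 278.327 g/mol, so wt% O = 127.992/278.327 × 100 = 45.99%.
M((Mn0.51Fe0.49)3Al2Si3O12) = 496.354 g/mol, so wt% O = 191.988/496.354 × 100 = 38.68%.
45.99 − 38.68 = 7.31 pp.

7.31 percentage points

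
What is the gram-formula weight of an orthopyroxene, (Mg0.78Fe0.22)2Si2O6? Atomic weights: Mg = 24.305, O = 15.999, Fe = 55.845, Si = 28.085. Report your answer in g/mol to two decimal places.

M = 1.56×24.305 + 0.44×55.845 + 2×28.085 + 6×15.999

214.65 g/mol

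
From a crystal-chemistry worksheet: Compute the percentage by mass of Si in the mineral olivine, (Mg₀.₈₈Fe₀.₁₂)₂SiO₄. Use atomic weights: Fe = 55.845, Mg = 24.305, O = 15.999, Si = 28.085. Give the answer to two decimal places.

18.94 mass %

M((Mg₀.₈₈Fe₀.₁₂)₂SiO₄) = 148.261 g/mol.
Si contributes 1 × 28.085 = 28.085 g per mole.
28.085/148.261 = 0.1894 → 18.94%.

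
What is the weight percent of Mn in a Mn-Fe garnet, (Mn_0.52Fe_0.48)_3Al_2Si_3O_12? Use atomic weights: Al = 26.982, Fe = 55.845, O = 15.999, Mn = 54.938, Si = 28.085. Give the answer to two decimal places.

17.27 weight percent

Formula mass = 1.56×54.938 + 1.44×55.845 + 2×26.982 + 3×28.085 + 12×15.999 = 496.327 g/mol, of which 85.703 g is Mn.
So Mn makes up 85.703/496.327 = 0.1727 of the mass, i.e. 17.27%.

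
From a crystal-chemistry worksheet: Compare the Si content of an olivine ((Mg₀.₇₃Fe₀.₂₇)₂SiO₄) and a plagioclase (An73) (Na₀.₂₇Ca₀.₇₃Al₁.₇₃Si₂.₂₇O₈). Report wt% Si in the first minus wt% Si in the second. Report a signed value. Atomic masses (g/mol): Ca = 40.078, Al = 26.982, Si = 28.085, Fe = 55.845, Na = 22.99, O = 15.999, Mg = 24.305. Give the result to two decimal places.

First mineral: 28.085 g Si in 157.723 g formula = 17.81 wt% Si.
Second mineral: 63.753 g Si in 273.888 g formula = 23.28 wt% Si.
17.81% − 23.28% gives a difference of -5.47 percentage points.

-5.47 percentage points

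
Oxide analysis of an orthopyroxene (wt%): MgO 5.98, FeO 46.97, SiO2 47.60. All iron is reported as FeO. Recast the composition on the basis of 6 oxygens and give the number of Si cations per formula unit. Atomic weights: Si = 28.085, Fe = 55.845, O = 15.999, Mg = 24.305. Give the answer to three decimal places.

1.992 Si apfu

MgO (M=40.304): mol = 0.14837; Mg = 0.14837, O = 0.14837.
FeO (M=71.844): mol = 0.65378; Fe = 0.65378, O = 0.65378.
SiO2 (M=60.083): mol = 0.79224; Si = 0.79224, O = 1.58448.
ΣO = 2.38663; factor = 6/ΣO = 2.51401.
Si apfu = 0.79224 × 2.51401 = 1.992.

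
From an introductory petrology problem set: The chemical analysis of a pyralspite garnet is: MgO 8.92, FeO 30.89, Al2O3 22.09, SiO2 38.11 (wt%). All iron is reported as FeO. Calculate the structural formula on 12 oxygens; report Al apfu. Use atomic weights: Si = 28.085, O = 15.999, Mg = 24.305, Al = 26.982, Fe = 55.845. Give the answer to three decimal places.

8.92 wt% MgO ÷ 40.304 g/mol = 0.22132 mol, giving 0.22132 Mg and 0.22132 O.
30.89 wt% FeO ÷ 71.844 g/mol = 0.42996 mol, giving 0.42996 Fe and 0.42996 O.
22.09 wt% Al2O3 ÷ 101.961 g/mol = 0.21665 mol, giving 0.43330 Al and 0.64995 O.
38.11 wt% SiO2 ÷ 60.083 g/mol = 0.63429 mol, giving 0.63429 Si and 1.26858 O.
Oxygen sums to 2.56981; scaling by 12/2.56981 = 4.66961 puts the formula on 12 O.
Al: 0.43330 × 4.66961 = 2.023 atoms per formula unit.

2.023 Al apfu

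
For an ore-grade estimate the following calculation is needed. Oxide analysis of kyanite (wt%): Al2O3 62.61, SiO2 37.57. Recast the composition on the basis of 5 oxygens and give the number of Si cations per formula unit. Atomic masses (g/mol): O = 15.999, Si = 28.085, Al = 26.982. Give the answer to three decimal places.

Al2O3 (M=101.961): mol = 0.61406; Al = 1.22812, O = 1.84218.
SiO2 (M=60.083): mol = 0.62530; Si = 0.62530, O = 1.25060.
ΣO = 3.09278; factor = 5/ΣO = 1.61667.
Si apfu = 0.62530 × 1.61667 = 1.011.

1.011 Si apfu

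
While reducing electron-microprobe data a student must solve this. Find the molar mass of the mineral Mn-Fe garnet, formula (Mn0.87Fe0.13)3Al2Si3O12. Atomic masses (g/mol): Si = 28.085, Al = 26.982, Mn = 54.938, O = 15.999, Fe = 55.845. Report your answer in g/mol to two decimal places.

495.37 g/mol

M = 2.61·54.938 + 0.39·55.845 + 2·26.982 + 3·28.085 + 12·15.999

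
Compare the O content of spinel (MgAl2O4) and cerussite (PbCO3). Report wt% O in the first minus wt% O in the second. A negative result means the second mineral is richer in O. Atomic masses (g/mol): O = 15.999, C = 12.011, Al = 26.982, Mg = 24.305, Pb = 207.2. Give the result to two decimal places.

27.02 percentage points

First mineral: 63.996 g O in 142.265 g formula = 44.98 wt% O.
Second mineral: 47.997 g O in 267.208 g formula = 17.96 wt% O.
44.98% − 17.96% gives a difference of 27.02 percentage points.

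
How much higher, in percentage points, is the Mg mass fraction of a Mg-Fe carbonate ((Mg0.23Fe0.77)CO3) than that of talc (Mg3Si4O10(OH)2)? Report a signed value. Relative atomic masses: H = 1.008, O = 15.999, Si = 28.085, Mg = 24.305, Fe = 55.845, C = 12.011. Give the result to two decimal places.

-14.08 percentage points

M((Mg0.23Fe0.77)CO3) = 108.599 g/mol, so wt% Mg = 5.590/108.599 × 100 = 5.15%.
M(Mg3Si4O10(OH)2) = 379.259 g/mol, so wt% Mg = 72.915/379.259 × 100 = 19.23%.
5.15 − 19.23 = -14.08 pp.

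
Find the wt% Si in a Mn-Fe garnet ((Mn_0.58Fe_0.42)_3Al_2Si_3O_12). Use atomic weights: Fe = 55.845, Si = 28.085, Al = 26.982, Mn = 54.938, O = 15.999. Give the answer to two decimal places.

16.98 mass %

Molar mass of (Mn_0.58Fe_0.42)_3Al_2Si_3O_12: 1.74·54.938 + 1.26·55.845 + 2·26.982 + 3·28.085 + 12·15.999 = 496.164 g/mol.
Mass of Si per formula unit: 3 × 28.085 = 84.255 g.
Weight fraction Si = 84.255 / 496.164 = 0.1698.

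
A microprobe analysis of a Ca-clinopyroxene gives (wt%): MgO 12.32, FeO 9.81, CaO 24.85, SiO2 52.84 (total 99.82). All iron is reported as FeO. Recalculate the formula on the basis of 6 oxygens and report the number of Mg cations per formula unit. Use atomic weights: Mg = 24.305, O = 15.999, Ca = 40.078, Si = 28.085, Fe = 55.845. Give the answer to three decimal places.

MgO (M=40.304): mol = 0.30568; Mg = 0.30568, O = 0.30568.
FeO (M=71.844): mol = 0.13655; Fe = 0.13655, O = 0.13655.
CaO (M=56.077): mol = 0.44314; Ca = 0.44314, O = 0.44314.
SiO2 (M=60.083): mol = 0.87945; Si = 0.87945, O = 1.75890.
ΣO = 2.64427; factor = 6/ΣO = 2.26906.
Mg apfu = 0.30568 × 2.26906 = 0.694.

0.694 Mg apfu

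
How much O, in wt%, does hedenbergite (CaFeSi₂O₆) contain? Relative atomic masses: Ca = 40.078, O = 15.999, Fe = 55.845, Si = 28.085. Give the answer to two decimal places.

M(CaFeSi₂O₆) = 248.087 g/mol.
O contributes 6 × 15.999 = 95.994 g per mole.
95.994/248.087 = 0.3869 → 38.69%.

38.69 wt%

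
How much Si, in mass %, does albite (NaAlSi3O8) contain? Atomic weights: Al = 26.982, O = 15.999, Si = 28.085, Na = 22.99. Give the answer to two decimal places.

32.13 mass %

M(NaAlSi3O8) = 262.219 g/mol.
Si contributes 3 × 28.085 = 84.255 g per mole.
84.255/262.219 = 0.3213 → 32.13%.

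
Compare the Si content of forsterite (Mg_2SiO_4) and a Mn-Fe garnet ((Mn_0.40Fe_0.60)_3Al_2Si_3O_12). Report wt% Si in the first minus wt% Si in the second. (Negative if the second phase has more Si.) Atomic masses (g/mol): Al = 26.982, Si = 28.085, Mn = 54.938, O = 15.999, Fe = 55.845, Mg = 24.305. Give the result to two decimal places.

Si in Mg_2SiO_4: molar mass 140.691 g/mol; 1×28.085 = 28.085 g → 19.96 wt%.
Si in (Mn_0.40Fe_0.60)_3Al_2Si_3O_12: molar mass 496.654 g/mol; 3×28.085 = 84.255 g → 16.96 wt%.
Difference = 19.96 − 16.96 = 3.00 percentage points.

3.00 percentage points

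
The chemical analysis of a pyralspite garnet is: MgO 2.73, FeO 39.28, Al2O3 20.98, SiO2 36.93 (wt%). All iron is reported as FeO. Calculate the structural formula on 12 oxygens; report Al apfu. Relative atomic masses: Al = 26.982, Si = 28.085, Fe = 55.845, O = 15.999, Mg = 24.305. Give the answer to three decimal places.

MgO (M=40.304): mol = 0.06774; Mg = 0.06774, O = 0.06774.
FeO (M=71.844): mol = 0.54674; Fe = 0.54674, O = 0.54674.
Al2O3 (M=101.961): mol = 0.20576; Al = 0.41152, O = 0.61728.
SiO2 (M=60.083): mol = 0.61465; Si = 0.61465, O = 1.22930.
ΣO = 2.46106; factor = 12/ΣO = 4.87595.
Al apfu = 0.41152 × 4.87595 = 2.007.

2.007 Al apfu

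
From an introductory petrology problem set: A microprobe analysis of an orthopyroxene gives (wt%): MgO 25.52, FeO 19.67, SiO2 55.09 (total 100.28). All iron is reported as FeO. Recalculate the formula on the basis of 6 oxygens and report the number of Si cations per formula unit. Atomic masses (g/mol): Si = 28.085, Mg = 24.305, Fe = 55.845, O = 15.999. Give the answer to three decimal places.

MgO (M=40.304): mol = 0.63319; Mg = 0.63319, O = 0.63319.
FeO (M=71.844): mol = 0.27379; Fe = 0.27379, O = 0.27379.
SiO2 (M=60.083): mol = 0.91690; Si = 0.91690, O = 1.83380.
ΣO = 2.74078; factor = 6/ΣO = 2.18916.
Si apfu = 0.91690 × 2.18916 = 2.007.

2.007 Si apfu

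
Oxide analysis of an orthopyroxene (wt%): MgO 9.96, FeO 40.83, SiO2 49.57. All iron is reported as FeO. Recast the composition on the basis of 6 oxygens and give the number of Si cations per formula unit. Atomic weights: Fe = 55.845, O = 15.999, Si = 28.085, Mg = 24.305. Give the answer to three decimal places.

2.008 Si apfu

MgO: 9.96/40.304 = 0.24712 mol → 0.24712 mol Mg, 0.24712 mol O.
FeO: 40.83/71.844 = 0.56831 mol → 0.56831 mol Fe, 0.56831 mol O.
SiO2: 49.57/60.083 = 0.82503 mol → 0.82503 mol Si, 1.65006 mol O.
Total oxygen = 2.46549 mol. Normalization factor = 6/2.46549 = 2.43359.
Si per 6 O = 0.82503 × 2.43359 = 2.008.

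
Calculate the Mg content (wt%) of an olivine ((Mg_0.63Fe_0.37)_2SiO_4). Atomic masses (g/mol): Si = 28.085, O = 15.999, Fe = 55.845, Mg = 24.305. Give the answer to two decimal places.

18.67 wt%

Formula mass = 1.26×24.305 + 0.74×55.845 + 1×28.085 + 4×15.999 = 164.031 g/mol, of which 30.624 g is Mg.
So Mg makes up 30.624/164.031 = 0.1867 of the mass, i.e. 18.67%.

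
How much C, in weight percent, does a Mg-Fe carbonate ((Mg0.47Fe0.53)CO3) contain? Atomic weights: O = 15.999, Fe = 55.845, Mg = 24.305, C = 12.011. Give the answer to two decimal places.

11.89 weight percent

Molar mass of (Mg0.47Fe0.53)CO3: 0.47*24.305 + 0.53*55.845 + 1*12.011 + 3*15.999 = 101.029 g/mol.
Mass of C per formula unit: 1 × 12.011 = 12.011 g.
Weight fraction C = 12.011 / 101.029 = 0.1189.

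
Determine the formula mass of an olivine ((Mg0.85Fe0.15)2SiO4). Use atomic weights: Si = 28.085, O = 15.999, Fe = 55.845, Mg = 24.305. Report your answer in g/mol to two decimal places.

M = 1.70*24.305 + 0.30*55.845 + 1*28.085 + 4*15.999

150.15 g/mol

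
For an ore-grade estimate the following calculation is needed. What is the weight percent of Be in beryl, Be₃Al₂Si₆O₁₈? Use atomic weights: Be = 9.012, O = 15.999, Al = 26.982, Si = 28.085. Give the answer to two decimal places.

5.03 wt%

M(Be₃Al₂Si₆O₁₈) = 537.492 g/mol.
Be contributes 3 × 9.012 = 27.036 g per mole.
27.036/537.492 = 0.0503 → 5.03%.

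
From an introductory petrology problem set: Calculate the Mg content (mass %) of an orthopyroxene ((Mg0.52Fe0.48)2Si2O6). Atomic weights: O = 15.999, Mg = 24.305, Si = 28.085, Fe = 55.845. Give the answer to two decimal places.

10.94 mass %

M((Mg0.52Fe0.48)2Si2O6) = 231.052 g/mol.
Mg contributes 1.04 × 24.305 = 25.277 g per mole.
25.277/231.052 = 0.1094 → 10.94%.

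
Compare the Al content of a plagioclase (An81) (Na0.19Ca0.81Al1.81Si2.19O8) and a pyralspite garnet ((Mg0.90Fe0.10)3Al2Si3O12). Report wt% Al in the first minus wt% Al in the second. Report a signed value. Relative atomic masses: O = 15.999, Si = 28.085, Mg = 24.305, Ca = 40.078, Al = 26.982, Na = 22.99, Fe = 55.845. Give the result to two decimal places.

4.67 percentage points

First mineral: 48.837 g Al in 275.167 g formula = 17.75 wt% Al.
Second mineral: 53.964 g Al in 412.584 g formula = 13.08 wt% Al.
17.75% − 13.08% gives a difference of 4.67 percentage points.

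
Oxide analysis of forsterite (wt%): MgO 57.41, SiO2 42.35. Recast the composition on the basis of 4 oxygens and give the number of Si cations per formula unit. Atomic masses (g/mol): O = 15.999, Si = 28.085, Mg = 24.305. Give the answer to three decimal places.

MgO (M=40.304): mol = 1.42442; Mg = 1.42442, O = 1.42442.
SiO2 (M=60.083): mol = 0.70486; Si = 0.70486, O = 1.40972.
ΣO = 2.83414; factor = 4/ΣO = 1.41136.
Si apfu = 0.70486 × 1.41136 = 0.995.

0.995 Si apfu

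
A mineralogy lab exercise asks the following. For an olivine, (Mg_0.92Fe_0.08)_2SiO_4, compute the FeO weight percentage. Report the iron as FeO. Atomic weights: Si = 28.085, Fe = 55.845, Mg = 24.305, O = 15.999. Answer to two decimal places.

M((Mg_0.92Fe_0.08)_2SiO_4) = 145.737 g/mol; M(FeO) = 71.844 g/mol.
Moles FeO per formula unit = 0.16 Fe ÷ 1 = 0.1600.
FeO fraction = (0.1600 × 71.844) / 145.737 = 11.495/145.737 = 0.0789.

7.89 wt%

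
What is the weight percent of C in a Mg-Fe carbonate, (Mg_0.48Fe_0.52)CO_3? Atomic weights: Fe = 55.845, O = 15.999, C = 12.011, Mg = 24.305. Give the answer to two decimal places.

M((Mg_0.48Fe_0.52)CO_3) = 100.714 g/mol.
C contributes 1 × 12.011 = 12.011 g per mole.
12.011/100.714 = 0.1193 → 11.93%.

11.93 mass %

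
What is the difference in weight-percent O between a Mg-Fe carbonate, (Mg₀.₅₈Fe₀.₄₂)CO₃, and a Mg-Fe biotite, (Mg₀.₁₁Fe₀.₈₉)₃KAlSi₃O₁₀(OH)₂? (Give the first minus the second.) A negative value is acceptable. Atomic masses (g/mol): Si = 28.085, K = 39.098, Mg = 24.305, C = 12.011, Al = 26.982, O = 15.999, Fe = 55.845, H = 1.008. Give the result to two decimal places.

10.91 percentage points

First mineral: 47.997 g O in 97.560 g formula = 49.20 wt% O.
Second mineral: 191.988 g O in 501.466 g formula = 38.29 wt% O.
49.20% − 38.29% gives a difference of 10.91 percentage points.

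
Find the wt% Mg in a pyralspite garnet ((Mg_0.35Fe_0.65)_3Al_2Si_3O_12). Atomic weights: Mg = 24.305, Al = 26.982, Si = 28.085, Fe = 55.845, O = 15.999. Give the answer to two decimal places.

5.49 weight percent

Molar mass of (Mg_0.35Fe_0.65)_3Al_2Si_3O_12: 1.05*24.305 + 1.95*55.845 + 2*26.982 + 3*28.085 + 12*15.999 = 464.625 g/mol.
Mass of Mg per formula unit: 1.05 × 24.305 = 25.520 g.
Weight fraction Mg = 25.520 / 464.625 = 0.0549.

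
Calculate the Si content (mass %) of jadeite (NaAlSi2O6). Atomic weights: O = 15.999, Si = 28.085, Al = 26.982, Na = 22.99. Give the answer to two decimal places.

Formula mass = 1×22.99 + 1×26.982 + 2×28.085 + 6×15.999 = 202.136 g/mol, of which 56.170 g is Si.
So Si makes up 56.170/202.136 = 0.2779 of the mass, i.e. 27.79%.

27.79 mass %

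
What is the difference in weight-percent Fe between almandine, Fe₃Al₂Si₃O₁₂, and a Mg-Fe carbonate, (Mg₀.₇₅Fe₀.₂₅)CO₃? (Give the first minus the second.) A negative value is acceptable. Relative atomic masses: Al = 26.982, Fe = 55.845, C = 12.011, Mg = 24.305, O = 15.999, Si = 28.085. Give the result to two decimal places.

18.52 percentage points

M(Fe₃Al₂Si₃O₁₂) = 497.742 g/mol, so wt% Fe = 167.535/497.742 × 100 = 33.66%.
M((Mg₀.₇₅Fe₀.₂₅)CO₃) = 92.198 g/mol, so wt% Fe = 13.961/92.198 × 100 = 15.14%.
33.66 − 15.14 = 18.52 pp.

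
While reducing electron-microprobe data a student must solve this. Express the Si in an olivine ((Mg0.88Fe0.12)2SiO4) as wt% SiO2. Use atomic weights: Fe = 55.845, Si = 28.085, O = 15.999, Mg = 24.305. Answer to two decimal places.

M((Mg0.88Fe0.12)2SiO4) = 148.261 g/mol; M(SiO2) = 60.083 g/mol.
Moles SiO2 per formula unit = 1 Si ÷ 1 = 1.0000.
SiO2 fraction = (1.0000 × 60.083) / 148.261 = 60.083/148.261 = 0.4053.

40.53 wt%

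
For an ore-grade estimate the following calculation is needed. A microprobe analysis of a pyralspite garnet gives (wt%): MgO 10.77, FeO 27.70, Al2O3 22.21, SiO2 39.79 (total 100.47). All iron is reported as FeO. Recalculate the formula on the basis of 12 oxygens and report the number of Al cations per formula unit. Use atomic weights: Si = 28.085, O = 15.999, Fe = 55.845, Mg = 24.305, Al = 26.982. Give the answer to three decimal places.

1.987 Al apfu

MgO (M=40.304): mol = 0.26722; Mg = 0.26722, O = 0.26722.
FeO (M=71.844): mol = 0.38556; Fe = 0.38556, O = 0.38556.
Al2O3 (M=101.961): mol = 0.21783; Al = 0.43566, O = 0.65349.
SiO2 (M=60.083): mol = 0.66225; Si = 0.66225, O = 1.32450.
ΣO = 2.63077; factor = 12/ΣO = 4.56140.
Al apfu = 0.43566 × 4.56140 = 1.987.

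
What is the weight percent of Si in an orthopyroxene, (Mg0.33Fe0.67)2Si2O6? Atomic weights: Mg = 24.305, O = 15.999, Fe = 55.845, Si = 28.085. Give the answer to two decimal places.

M((Mg0.33Fe0.67)2Si2O6) = 243.038 g/mol.
Si contributes 2 × 28.085 = 56.170 g per mole.
56.170/243.038 = 0.2311 → 23.11%.

23.11 mass %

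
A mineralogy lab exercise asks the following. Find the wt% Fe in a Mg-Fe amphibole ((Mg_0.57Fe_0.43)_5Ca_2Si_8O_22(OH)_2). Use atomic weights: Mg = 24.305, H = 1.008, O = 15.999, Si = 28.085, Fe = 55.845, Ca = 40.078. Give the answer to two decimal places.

Molar mass of (Mg_0.57Fe_0.43)_5Ca_2Si_8O_22(OH)_2: 2.85*24.305 + 2.15*55.845 + 2*40.078 + 8*28.085 + 24*15.999 + 2*1.008 = 880.164 g/mol.
Mass of Fe per formula unit: 2.15 × 55.845 = 120.067 g.
Weight fraction Fe = 120.067 / 880.164 = 0.1364.

13.64 mass %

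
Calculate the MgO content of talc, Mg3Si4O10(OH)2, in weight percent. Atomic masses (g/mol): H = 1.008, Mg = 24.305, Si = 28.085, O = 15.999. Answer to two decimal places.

Molar mass of Mg3Si4O10(OH)2 = 3×24.305 + 4×28.085 + 12×15.999 + 2×1.008 = 379.259 g/mol.
Each formula unit contains 3 Mg, equivalent to 3/1 = 3.0000 mol MgO.
M(MgO) = 1×24.305 + 1×15.999 = 40.304 g/mol.
Mass of MgO per formula unit = 3.0000 × 40.304 = 120.912 g.
MgO wt% = 120.912 / 379.259 × 100 = 31.88%.

31.88 wt%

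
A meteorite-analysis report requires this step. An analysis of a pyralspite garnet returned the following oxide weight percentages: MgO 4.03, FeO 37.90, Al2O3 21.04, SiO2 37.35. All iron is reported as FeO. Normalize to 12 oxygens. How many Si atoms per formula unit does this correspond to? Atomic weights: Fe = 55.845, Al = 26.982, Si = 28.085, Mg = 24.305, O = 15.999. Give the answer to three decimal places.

MgO: 4.03/40.304 = 0.09999 mol → 0.09999 mol Mg, 0.09999 mol O.
FeO: 37.90/71.844 = 0.52753 mol → 0.52753 mol Fe, 0.52753 mol O.
Al2O3: 21.04/101.961 = 0.20635 mol → 0.41270 mol Al, 0.61905 mol O.
SiO2: 37.35/60.083 = 0.62164 mol → 0.62164 mol Si, 1.24328 mol O.
Total oxygen = 2.48985 mol. Normalization factor = 12/2.48985 = 4.81957.
Si per 12 O = 0.62164 × 4.81957 = 2.996.

2.996 Si apfu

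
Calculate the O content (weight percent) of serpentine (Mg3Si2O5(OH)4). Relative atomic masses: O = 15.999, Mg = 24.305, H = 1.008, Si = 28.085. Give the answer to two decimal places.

51.96 weight percent

M(Mg3Si2O5(OH)4) = 277.108 g/mol.
O contributes 9 × 15.999 = 143.991 g per mole.
143.991/277.108 = 0.5196 → 51.96%.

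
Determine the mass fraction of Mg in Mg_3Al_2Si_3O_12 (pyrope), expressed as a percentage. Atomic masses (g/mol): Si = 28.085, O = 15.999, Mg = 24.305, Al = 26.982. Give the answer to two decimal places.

Molar mass of Mg_3Al_2Si_3O_12: 3·24.305 + 2·26.982 + 3·28.085 + 12·15.999 = 403.122 g/mol.
Mass of Mg per formula unit: 3 × 24.305 = 72.915 g.
Weight fraction Mg = 72.915 / 403.122 = 0.1809.

18.09 wt%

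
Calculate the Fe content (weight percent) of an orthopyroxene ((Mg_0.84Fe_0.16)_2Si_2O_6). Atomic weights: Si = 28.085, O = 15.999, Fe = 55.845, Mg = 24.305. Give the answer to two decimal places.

8.47 weight percent

Molar mass of (Mg_0.84Fe_0.16)_2Si_2O_6: 1.68·24.305 + 0.32·55.845 + 2·28.085 + 6·15.999 = 210.867 g/mol.
Mass of Fe per formula unit: 0.32 × 55.845 = 17.870 g.
Weight fraction Fe = 17.870 / 210.867 = 0.0847.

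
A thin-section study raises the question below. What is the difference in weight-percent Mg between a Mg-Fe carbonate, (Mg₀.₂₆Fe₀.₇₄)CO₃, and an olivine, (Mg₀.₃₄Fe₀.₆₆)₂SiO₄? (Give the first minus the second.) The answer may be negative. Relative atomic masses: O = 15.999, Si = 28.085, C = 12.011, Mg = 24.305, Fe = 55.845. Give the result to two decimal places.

-3.19 percentage points

First mineral: 6.319 g Mg in 107.653 g formula = 5.87 wt% Mg.
Second mineral: 16.527 g Mg in 182.324 g formula = 9.06 wt% Mg.
5.87% − 9.06% gives a difference of -3.19 percentage points.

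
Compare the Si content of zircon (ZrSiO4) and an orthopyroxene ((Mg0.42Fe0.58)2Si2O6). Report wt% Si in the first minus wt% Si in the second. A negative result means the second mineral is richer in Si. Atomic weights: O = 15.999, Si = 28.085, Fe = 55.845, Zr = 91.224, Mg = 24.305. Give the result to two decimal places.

Si in ZrSiO4: molar mass 183.305 g/mol; 1×28.085 = 28.085 g → 15.32 wt%.
Si in (Mg0.42Fe0.58)2Si2O6: molar mass 237.360 g/mol; 2×28.085 = 56.170 g → 23.66 wt%.
Difference = 15.32 − 23.66 = -8.34 percentage points.

-8.34 percentage points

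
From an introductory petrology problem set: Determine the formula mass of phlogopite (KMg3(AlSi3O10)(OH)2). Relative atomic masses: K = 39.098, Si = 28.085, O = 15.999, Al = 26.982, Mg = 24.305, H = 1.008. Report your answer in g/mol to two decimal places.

The formula mass is the sum 1×39.098 + 3×24.305 + 1×26.982 + 3×28.085 + 12×15.999 + 2×1.008.

417.25 g/mol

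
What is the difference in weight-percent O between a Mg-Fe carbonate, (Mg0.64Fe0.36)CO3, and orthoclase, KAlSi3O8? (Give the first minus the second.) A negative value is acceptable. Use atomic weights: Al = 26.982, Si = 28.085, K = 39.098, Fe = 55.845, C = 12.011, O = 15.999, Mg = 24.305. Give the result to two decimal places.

O in (Mg0.64Fe0.36)CO3: molar mass 95.667 g/mol; 3×15.999 = 47.997 g → 50.17 wt%.
O in KAlSi3O8: molar mass 278.327 g/mol; 8×15.999 = 127.992 g → 45.99 wt%.
Difference = 50.17 − 45.99 = 4.18 percentage points.

4.18 percentage points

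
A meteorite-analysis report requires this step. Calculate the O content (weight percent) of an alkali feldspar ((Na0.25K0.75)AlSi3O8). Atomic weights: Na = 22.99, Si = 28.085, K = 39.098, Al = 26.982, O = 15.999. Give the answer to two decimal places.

M((Na0.25K0.75)AlSi3O8) = 274.300 g/mol.
O contributes 8 × 15.999 = 127.992 g per mole.
127.992/274.300 = 0.4666 → 46.66%.

46.66 weight percent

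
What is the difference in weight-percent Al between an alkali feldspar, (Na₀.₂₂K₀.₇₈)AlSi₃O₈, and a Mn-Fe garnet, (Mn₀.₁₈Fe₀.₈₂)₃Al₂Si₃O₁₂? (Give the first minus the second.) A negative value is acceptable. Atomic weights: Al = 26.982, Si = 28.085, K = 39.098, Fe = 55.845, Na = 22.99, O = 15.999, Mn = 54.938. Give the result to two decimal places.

First mineral: 26.982 g Al in 274.783 g formula = 9.82 wt% Al.
Second mineral: 53.964 g Al in 497.252 g formula = 10.85 wt% Al.
9.82% − 10.85% gives a difference of -1.03 percentage points.

-1.03 percentage points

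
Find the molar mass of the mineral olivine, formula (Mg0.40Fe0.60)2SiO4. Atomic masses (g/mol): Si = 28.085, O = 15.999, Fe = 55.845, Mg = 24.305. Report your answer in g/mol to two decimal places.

178.54 g/mol

M = 0.80·24.305 + 1.20·55.845 + 1·28.085 + 4·15.999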